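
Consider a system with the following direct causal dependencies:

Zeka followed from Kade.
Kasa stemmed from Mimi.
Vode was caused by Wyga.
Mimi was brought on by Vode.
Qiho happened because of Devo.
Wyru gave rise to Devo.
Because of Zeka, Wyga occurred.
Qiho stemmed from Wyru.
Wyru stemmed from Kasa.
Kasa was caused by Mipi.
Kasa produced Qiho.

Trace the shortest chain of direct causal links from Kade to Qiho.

Kade → Zeka
Zeka → Wyga
Wyga → Vode
Vode → Mimi
Mimi → Kasa
Kasa → Qiho
Length: 6 steps.

Kade → Zeka → Wyga → Vode → Mimi → Kasa → Qiho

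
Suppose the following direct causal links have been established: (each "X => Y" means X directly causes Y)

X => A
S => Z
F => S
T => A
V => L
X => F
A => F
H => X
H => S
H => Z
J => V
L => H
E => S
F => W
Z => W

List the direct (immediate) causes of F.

A, X

Upstream contributors include J, V, L, H, T, but only A, X feed directly into F.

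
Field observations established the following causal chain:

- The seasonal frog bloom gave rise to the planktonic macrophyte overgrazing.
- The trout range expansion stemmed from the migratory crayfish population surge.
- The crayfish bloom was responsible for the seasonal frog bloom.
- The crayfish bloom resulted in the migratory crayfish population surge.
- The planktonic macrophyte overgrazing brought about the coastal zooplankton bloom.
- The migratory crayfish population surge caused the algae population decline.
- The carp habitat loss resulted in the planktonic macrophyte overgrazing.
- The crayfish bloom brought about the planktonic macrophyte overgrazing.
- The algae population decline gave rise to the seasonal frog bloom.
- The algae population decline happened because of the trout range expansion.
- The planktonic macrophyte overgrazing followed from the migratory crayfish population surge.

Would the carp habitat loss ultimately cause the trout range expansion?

The carp habitat loss leads to the planktonic macrophyte overgrazing, the coastal zooplankton bloom; the trout range expansion is not among them.

No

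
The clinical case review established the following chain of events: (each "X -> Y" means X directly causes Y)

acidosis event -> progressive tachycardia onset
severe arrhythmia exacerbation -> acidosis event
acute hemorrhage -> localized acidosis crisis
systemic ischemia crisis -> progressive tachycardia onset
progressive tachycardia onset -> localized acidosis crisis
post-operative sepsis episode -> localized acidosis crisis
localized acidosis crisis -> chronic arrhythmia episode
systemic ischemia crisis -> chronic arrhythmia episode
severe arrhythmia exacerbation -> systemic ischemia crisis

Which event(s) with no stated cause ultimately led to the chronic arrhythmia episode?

the acute hemorrhage, the post-operative sepsis episode, the severe arrhythmia exacerbation

Tracing upstream from the chronic arrhythmia episode: the chronic arrhythmia episode ← the systemic ischemia crisis ← the severe arrhythmia exacerbation.
A separate upstream branch: the chronic arrhythmia episode ← the localized acidosis crisis ← the acute hemorrhage.
A separate upstream branch: the chronic arrhythmia episode ← the localized acidosis crisis ← the post-operative sepsis episode.
Each of those chain origins has no stated cause.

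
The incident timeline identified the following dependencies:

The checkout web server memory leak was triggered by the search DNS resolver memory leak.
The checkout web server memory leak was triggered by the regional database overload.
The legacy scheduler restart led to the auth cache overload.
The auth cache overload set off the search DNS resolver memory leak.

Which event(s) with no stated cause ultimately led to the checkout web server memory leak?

Tracing upstream from the checkout web server memory leak: the checkout web server memory leak ← the search DNS resolver memory leak ← the auth cache overload ← the legacy scheduler restart.
A separate upstream branch: the checkout web server memory leak ← the regional database overload.
Each of those chain origins has no stated cause.

the legacy scheduler restart, the regional database overload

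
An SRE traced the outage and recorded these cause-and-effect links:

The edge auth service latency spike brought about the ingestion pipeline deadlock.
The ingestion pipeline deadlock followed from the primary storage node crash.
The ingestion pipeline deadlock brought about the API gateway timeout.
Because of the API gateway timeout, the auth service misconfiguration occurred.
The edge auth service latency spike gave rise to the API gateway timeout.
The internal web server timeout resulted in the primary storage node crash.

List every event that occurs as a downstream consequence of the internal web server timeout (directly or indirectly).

Direct effects: the primary storage node crash.
2 steps out: the ingestion pipeline deadlock.
3 steps out: the API gateway timeout.
4 steps out: the auth service misconfiguration.
Not reachable from it: the edge auth service latency spike.

the API gateway timeout, the auth service misconfiguration, the ingestion pipeline deadlock, the primary storage node crash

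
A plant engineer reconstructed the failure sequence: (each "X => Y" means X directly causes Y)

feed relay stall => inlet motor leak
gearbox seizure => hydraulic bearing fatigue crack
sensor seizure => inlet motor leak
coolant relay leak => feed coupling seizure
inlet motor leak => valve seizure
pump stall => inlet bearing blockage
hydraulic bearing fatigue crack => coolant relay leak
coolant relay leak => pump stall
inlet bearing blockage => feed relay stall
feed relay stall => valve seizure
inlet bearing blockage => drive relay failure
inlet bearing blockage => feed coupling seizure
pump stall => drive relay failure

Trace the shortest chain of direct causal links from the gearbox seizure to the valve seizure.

the gearbox seizure → the hydraulic bearing fatigue crack → the coolant relay leak → the pump stall → the inlet bearing blockage → the feed relay stall → the valve seizure

the gearbox seizure → the hydraulic bearing fatigue crack
the hydraulic bearing fatigue crack → the coolant relay leak
the coolant relay leak → the pump stall
the pump stall → the inlet bearing blockage
the inlet bearing blockage → the feed relay stall
the feed relay stall → the valve seizure
Length: 6 steps.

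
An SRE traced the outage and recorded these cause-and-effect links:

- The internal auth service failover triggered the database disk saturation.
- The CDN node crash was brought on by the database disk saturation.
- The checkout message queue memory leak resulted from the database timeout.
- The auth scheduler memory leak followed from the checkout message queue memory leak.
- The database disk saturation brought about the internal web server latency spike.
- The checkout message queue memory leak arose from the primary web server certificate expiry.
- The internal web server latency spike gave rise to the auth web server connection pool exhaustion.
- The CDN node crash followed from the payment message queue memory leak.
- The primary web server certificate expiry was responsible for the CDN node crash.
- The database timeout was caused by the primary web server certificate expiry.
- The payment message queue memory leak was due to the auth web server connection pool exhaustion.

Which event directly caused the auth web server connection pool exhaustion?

Upstream contributors include the internal auth service failover, the database disk saturation, but only the internal web server latency spike feeds directly into the auth web server connection pool exhaustion.

the internal web server latency spike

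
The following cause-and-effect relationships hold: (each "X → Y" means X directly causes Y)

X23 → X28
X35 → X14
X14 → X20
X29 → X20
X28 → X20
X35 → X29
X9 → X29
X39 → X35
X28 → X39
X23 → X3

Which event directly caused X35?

X39

Upstream contributors include X23, X28, but only X39 feeds directly into X35.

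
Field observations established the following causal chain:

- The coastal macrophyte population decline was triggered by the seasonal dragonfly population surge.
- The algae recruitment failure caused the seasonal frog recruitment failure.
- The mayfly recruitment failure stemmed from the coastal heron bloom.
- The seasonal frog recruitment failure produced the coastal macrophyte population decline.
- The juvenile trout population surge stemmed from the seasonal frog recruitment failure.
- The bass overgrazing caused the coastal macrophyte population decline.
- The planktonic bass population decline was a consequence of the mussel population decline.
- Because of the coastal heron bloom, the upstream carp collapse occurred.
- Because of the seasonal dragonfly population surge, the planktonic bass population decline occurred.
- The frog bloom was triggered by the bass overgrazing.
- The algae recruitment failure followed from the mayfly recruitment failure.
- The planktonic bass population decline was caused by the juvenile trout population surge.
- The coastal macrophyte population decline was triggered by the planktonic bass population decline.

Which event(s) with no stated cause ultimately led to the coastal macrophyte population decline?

Tracing upstream from the coastal macrophyte population decline: the coastal macrophyte population decline ← the bass overgrazing.
A separate upstream branch: the coastal macrophyte population decline ← the seasonal frog recruitment failure ← the algae recruitment failure ← the mayfly recruitment failure ← the coastal heron bloom.
A separate upstream branch: the coastal macrophyte population decline ← the planktonic bass population decline ← the mussel population decline.
A separate upstream branch: the coastal macrophyte population decline ← the seasonal dragonfly population surge.
Each of those chain origins has no stated cause.

the bass overgrazing, the coastal heron bloom, the mussel population decline, the seasonal dragonfly population surge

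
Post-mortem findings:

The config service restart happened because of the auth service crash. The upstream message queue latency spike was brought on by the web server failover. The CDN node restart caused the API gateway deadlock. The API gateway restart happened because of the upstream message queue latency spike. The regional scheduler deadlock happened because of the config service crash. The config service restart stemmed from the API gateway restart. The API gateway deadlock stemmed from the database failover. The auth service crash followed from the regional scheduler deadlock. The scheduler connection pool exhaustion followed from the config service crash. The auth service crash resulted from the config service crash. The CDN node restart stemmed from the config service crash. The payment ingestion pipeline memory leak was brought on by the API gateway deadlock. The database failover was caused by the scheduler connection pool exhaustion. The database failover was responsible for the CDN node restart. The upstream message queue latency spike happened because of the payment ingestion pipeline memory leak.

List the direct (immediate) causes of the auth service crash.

the config service crash, the regional scheduler deadlock

the config service crash, the regional scheduler deadlock → the auth service crash with nothing further upstream stated.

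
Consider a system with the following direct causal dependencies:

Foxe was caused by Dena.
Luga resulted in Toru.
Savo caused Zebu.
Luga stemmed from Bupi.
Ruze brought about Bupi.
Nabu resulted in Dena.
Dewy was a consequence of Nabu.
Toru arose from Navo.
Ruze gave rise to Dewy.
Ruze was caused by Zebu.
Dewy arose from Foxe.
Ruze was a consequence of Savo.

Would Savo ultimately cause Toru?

There is a causal chain: Savo → Ruze → Bupi → Luga → Toru.

Yes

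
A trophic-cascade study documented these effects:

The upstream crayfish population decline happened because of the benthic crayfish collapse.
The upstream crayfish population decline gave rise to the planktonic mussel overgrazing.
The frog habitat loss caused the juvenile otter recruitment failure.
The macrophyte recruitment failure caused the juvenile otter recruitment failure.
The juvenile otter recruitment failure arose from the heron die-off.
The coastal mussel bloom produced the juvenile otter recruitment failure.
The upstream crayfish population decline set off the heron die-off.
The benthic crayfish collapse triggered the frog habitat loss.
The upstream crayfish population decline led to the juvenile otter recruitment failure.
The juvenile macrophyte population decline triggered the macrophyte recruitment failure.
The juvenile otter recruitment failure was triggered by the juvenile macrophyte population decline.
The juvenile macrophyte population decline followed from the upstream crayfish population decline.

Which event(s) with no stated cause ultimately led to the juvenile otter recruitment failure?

the benthic crayfish collapse, the coastal mussel bloom

Tracing upstream from the juvenile otter recruitment failure: the juvenile otter recruitment failure ← the upstream crayfish population decline ← the benthic crayfish collapse.
A separate upstream branch: the juvenile otter recruitment failure ← the coastal mussel bloom.
Each of those chain origins has no stated cause.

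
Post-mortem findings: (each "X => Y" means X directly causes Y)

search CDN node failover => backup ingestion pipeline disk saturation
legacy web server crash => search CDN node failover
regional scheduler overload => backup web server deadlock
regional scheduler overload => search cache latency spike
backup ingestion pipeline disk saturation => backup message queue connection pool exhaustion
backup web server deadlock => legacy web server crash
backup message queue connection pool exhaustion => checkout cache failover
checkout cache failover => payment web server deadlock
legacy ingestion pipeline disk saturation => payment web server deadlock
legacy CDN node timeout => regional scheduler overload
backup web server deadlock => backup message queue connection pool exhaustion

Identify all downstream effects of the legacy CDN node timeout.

the backup ingestion pipeline disk saturation, the backup message queue connection pool exhaustion, the backup web server deadlock, the checkout cache failover, the legacy web server crash, the payment web server deadlock, the regional scheduler overload, the search CDN node failover, the search cache latency spike

Direct effects: the regional scheduler overload.
2 steps out: the backup web server deadlock, the search cache latency spike.
3 steps out: the legacy web server crash, the backup message queue connection pool exhaustion.
4 steps out: the search CDN node failover, the checkout cache failover.
5 steps out: the backup ingestion pipeline disk saturation, the payment web server deadlock.
Not reachable from it: the legacy ingestion pipeline disk saturation.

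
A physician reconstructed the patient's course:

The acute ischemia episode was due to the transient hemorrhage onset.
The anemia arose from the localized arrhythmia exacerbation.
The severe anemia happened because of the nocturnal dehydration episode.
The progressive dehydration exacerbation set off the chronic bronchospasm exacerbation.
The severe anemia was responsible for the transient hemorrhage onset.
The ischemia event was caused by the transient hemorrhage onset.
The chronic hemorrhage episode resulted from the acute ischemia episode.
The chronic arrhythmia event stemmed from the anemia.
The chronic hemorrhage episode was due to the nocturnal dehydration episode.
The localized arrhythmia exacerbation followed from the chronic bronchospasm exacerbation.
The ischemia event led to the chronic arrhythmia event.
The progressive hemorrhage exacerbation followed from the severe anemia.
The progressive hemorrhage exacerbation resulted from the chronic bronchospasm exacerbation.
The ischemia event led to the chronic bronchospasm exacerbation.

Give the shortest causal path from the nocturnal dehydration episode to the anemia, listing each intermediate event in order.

the nocturnal dehydration episode → the severe anemia → the transient hemorrhage onset → the ischemia event → the chronic bronchospasm exacerbation → the localized arrhythmia exacerbation → the anemia

the nocturnal dehydration episode → the severe anemia
the severe anemia → the transient hemorrhage onset
the transient hemorrhage onset → the ischemia event
the ischemia event → the chronic bronchospasm exacerbation
the chronic bronchospasm exacerbation → the localized arrhythmia exacerbation
the localized arrhythmia exacerbation → the anemia
Length: 6 steps.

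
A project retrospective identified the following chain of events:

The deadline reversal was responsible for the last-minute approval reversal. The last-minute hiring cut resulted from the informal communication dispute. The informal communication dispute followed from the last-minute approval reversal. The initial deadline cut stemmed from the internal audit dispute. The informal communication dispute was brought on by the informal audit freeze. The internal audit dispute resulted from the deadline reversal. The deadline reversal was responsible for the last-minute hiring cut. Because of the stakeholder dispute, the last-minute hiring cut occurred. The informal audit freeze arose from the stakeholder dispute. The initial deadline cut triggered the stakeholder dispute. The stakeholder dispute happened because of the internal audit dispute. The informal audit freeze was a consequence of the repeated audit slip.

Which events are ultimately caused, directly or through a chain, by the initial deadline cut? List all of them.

Direct effects: the stakeholder dispute.
2 steps out: the informal audit freeze, the last-minute hiring cut.
3 steps out: the informal communication dispute.
Not reachable from it: the deadline reversal, the last-minute approval reversal, the repeated audit slip, the internal audit dispute.

the informal audit freeze, the informal communication dispute, the last-minute hiring cut, the stakeholder dispute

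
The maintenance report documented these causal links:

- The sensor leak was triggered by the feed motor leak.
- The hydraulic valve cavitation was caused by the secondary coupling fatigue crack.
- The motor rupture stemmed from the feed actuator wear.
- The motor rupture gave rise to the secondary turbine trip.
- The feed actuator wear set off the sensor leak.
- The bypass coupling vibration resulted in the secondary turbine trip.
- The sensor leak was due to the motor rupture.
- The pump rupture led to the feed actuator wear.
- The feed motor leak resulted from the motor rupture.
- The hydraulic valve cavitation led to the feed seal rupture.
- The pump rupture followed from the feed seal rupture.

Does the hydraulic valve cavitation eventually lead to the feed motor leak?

Yes

There is a causal chain: the hydraulic valve cavitation → the feed seal rupture → the pump rupture → the feed actuator wear → the motor rupture → the feed motor leak.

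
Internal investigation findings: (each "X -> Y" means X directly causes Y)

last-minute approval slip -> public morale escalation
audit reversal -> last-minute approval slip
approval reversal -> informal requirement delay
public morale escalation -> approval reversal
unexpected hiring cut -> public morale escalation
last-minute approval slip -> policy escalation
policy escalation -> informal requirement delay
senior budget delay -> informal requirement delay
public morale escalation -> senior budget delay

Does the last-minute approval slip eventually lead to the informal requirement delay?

Yes

There is a causal chain: the last-minute approval slip → the policy escalation → the informal requirement delay.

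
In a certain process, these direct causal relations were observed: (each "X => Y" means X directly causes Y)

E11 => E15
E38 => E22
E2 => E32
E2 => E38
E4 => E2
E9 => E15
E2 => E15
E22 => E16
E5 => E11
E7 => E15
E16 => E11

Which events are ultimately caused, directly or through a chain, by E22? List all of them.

Direct effects: E16.
2 steps out: E11.
3 steps out: E15.
Not reachable from it: E4, E5, E2, E38, E32, E7, E9.

E11, E15, E16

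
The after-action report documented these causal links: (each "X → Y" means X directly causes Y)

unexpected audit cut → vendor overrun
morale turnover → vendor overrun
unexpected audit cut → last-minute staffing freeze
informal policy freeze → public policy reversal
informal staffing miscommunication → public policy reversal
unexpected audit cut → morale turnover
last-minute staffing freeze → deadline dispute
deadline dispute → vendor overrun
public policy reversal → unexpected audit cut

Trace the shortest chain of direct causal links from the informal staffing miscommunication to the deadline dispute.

the informal staffing miscommunication → the public policy reversal → the unexpected audit cut → the last-minute staffing freeze → the deadline dispute

the informal staffing miscommunication → the public policy reversal
the public policy reversal → the unexpected audit cut
the unexpected audit cut → the last-minute staffing freeze
the last-minute staffing freeze → the deadline dispute
Length: 4 steps.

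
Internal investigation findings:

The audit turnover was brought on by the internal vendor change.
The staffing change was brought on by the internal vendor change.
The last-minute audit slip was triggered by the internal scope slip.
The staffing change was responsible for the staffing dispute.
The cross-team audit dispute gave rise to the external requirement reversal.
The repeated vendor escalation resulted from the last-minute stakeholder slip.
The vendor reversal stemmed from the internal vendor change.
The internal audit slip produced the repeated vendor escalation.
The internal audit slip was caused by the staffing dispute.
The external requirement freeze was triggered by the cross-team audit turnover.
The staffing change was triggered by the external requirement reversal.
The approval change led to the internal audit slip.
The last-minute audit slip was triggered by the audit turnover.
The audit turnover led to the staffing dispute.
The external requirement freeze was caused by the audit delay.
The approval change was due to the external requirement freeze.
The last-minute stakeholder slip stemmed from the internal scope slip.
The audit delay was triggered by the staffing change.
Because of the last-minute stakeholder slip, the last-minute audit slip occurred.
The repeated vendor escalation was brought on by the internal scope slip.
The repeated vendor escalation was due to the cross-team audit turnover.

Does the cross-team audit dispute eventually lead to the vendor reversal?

The cross-team audit dispute leads to the external requirement reversal, the staffing change, the audit delay, the staffing dispute, the external requirement freeze, the approval change, the internal audit slip, the repeated vendor escalation; the vendor reversal is not among them.

No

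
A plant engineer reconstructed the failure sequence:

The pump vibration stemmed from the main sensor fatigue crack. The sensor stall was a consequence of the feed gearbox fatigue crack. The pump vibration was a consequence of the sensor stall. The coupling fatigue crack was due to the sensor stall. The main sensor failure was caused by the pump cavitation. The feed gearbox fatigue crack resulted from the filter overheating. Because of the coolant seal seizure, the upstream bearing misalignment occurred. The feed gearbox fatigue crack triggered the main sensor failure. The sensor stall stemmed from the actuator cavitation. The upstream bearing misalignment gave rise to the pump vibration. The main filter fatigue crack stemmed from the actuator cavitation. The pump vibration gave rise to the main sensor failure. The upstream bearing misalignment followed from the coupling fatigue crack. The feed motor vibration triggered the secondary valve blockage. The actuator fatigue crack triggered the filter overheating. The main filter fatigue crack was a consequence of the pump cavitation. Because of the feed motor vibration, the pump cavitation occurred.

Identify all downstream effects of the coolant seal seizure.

Direct effects: the upstream bearing misalignment.
2 steps out: the pump vibration.
3 steps out: the main sensor failure.
Not reachable from it: the actuator cavitation, the feed motor vibration, the pump cavitation, the actuator fatigue crack, the main filter fatigue crack, the filter overheating, the feed gearbox fatigue crack, the secondary valve blockage, the main sensor fatigue crack, the sensor stall, the coupling fatigue crack.

the main sensor failure, the pump vibration, the upstream bearing misalignment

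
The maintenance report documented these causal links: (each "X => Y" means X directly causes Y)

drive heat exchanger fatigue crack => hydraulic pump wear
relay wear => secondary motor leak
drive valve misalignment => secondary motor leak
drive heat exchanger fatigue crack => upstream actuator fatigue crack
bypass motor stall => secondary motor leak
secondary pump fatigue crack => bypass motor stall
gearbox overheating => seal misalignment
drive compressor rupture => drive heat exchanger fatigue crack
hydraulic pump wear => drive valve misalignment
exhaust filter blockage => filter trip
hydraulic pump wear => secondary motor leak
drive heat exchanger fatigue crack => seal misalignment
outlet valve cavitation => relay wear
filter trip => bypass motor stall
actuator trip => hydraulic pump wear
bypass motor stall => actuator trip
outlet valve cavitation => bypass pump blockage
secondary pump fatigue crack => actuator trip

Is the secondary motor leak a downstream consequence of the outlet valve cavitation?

Yes

There is a causal chain: the outlet valve cavitation → the relay wear → the secondary motor leak.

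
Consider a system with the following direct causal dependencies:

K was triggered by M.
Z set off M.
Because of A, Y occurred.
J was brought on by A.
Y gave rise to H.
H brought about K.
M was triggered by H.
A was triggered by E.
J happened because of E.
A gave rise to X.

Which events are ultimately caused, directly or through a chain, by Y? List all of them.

H, K, M

Direct effects: H.
2 steps out: M, K.
Not reachable from it: E, A, X, J, Z.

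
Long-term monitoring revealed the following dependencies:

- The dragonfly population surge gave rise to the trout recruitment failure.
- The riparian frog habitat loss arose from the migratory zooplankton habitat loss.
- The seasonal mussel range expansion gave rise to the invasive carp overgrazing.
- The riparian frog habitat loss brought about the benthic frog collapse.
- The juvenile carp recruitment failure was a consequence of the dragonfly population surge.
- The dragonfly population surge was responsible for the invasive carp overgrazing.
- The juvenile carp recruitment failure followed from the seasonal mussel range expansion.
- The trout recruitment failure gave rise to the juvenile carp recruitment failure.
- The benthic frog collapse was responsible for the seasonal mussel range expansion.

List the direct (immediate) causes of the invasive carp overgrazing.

the dragonfly population surge, the seasonal mussel range expansion

Upstream contributors include the migratory zooplankton habitat loss, the riparian frog habitat loss, the benthic frog collapse, but only the dragonfly population surge, the seasonal mussel range expansion feed directly into the invasive carp overgrazing.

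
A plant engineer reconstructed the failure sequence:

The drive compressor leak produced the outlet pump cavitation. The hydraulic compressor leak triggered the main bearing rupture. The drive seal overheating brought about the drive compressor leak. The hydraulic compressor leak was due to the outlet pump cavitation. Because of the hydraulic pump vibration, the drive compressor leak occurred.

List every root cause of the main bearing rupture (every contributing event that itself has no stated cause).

Tracing upstream from the main bearing rupture: the main bearing rupture ← the hydraulic compressor leak ← the outlet pump cavitation ← the drive compressor leak ← the hydraulic pump vibration.
A separate upstream branch: the main bearing rupture ← the hydraulic compressor leak ← the outlet pump cavitation ← the drive compressor leak ← the drive seal overheating.
Each of those chain origins has no stated cause.

the drive seal overheating, the hydraulic pump vibration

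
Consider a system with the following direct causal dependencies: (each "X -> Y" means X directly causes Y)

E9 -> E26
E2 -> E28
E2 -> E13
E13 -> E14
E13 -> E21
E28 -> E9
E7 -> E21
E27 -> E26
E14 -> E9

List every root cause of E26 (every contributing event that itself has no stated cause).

E2, E27

Tracing upstream from E26: E26 ← E9 ← E28 ← E2.
A separate upstream branch: E26 ← E27.
Each of those chain origins has no stated cause.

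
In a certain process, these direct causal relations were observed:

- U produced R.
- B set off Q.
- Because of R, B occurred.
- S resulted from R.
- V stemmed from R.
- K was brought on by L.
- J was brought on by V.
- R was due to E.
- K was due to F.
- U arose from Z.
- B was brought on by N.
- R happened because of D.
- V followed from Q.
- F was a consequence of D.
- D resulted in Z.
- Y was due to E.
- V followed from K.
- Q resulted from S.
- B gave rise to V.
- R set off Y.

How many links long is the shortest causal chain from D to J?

3

Shortest chain: D → R → V → J.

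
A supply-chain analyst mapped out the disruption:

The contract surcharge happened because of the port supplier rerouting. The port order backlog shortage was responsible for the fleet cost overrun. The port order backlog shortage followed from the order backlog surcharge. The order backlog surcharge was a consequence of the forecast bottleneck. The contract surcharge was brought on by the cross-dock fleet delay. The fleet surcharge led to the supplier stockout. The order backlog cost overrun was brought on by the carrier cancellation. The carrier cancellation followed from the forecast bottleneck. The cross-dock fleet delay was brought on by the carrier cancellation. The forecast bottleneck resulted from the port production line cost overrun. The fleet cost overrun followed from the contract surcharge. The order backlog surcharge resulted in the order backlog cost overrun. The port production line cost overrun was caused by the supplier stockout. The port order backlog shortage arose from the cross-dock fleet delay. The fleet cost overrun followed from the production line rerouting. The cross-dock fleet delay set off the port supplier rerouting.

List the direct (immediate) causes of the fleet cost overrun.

the contract surcharge, the port order backlog shortage, the production line rerouting

Upstream contributors include the fleet surcharge, the supplier stockout, the port production line cost overrun, the forecast bottleneck, the carrier cancellation, the cross-dock fleet delay, the port supplier rerouting, the order backlog surcharge, but only the contract surcharge, the port order backlog shortage, the production line rerouting feed directly into the fleet cost overrun.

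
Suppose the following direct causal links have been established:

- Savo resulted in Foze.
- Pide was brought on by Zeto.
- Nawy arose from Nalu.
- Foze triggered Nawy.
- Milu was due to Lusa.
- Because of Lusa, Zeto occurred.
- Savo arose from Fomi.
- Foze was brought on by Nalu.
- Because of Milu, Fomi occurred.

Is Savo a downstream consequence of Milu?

Yes

There is a causal chain: Milu → Fomi → Savo.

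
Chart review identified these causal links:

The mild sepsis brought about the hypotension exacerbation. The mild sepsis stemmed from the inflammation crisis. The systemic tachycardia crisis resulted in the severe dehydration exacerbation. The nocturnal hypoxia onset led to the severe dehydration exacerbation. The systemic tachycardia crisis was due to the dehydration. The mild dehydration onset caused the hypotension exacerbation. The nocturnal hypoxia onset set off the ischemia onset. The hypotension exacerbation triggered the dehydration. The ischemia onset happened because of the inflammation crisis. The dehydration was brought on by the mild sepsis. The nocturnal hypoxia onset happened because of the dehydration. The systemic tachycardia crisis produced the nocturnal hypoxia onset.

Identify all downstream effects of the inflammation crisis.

the dehydration, the hypotension exacerbation, the ischemia onset, the mild sepsis, the nocturnal hypoxia onset, the severe dehydration exacerbation, the systemic tachycardia crisis

Direct effects: the mild sepsis, the ischemia onset.
2 steps out: the hypotension exacerbation, the dehydration.
3 steps out: the systemic tachycardia crisis, the nocturnal hypoxia onset.
4 steps out: the severe dehydration exacerbation.
Not reachable from it: the mild dehydration onset.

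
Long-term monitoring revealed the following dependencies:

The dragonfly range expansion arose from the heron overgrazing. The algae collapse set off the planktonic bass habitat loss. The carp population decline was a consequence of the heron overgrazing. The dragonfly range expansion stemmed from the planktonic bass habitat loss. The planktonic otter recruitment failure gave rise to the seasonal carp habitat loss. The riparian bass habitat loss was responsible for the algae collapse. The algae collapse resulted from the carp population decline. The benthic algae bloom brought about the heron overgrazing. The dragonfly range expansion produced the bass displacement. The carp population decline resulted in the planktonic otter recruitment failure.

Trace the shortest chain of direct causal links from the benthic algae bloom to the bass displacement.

the benthic algae bloom → the heron overgrazing → the dragonfly range expansion → the bass displacement

the benthic algae bloom → the heron overgrazing
the heron overgrazing → the dragonfly range expansion
the dragonfly range expansion → the bass displacement
Length: 3 steps.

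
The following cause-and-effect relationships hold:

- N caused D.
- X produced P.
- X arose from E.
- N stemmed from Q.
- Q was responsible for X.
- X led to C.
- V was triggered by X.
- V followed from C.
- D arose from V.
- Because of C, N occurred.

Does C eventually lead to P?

No

C leads to N, V, D; P is not among them.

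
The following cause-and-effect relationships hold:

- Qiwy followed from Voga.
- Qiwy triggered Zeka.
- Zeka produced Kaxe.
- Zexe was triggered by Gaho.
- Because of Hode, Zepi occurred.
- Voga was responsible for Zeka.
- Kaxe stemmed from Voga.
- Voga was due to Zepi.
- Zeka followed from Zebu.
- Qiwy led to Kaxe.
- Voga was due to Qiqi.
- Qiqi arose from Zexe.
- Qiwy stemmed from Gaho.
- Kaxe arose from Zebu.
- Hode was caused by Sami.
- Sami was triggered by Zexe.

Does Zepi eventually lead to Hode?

No

Zepi leads to Voga, Qiwy, Zeka, Kaxe; Hode is not among them.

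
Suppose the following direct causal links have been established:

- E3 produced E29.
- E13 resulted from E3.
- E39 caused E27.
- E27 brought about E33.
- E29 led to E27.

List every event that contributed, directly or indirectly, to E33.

E27, E29, E3, E39

Immediate cause of E33: E27.
Further upstream: E3, E29, E39.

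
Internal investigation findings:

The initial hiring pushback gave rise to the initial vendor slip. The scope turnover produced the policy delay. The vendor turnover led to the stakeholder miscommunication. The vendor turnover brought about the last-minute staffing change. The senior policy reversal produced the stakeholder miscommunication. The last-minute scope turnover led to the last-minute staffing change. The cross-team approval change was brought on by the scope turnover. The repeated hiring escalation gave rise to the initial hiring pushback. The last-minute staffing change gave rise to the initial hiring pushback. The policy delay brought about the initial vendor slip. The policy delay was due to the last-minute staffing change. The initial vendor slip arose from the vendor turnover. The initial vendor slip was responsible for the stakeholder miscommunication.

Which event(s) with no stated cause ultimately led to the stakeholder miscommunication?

the last-minute scope turnover, the repeated hiring escalation, the scope turnover, the senior policy reversal, the vendor turnover

Tracing upstream from the stakeholder miscommunication: the stakeholder miscommunication ← the vendor turnover.
A separate upstream branch: the stakeholder miscommunication ← the initial vendor slip ← the policy delay ← the scope turnover.
A separate upstream branch: the stakeholder miscommunication ← the initial vendor slip ← the initial hiring pushback ← the last-minute staffing change ← the last-minute scope turnover.
A separate upstream branch: the stakeholder miscommunication ← the senior policy reversal.
A separate upstream branch: the stakeholder miscommunication ← the initial vendor slip ← the initial hiring pushback ← the repeated hiring escalation.
Each of those chain origins has no stated cause.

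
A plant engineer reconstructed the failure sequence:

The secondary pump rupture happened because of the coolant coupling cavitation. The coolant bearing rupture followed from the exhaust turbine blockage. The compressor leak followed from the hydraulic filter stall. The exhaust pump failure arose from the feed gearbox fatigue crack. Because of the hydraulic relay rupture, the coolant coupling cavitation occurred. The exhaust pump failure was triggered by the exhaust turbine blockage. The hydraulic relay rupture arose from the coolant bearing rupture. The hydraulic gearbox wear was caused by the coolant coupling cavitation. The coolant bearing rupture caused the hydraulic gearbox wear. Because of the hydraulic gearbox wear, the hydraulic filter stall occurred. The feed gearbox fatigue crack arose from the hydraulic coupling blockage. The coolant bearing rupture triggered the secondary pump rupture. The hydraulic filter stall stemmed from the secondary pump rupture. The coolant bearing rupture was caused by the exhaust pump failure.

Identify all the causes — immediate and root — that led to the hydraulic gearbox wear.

Immediate causes of the hydraulic gearbox wear: the coolant bearing rupture, the coolant coupling cavitation.
Further upstream: the hydraulic coupling blockage, the feed gearbox fatigue crack, the exhaust turbine blockage, the exhaust pump failure, the hydraulic relay rupture.

the coolant bearing rupture, the coolant coupling cavitation, the exhaust pump failure, the exhaust turbine blockage, the feed gearbox fatigue crack, the hydraulic coupling blockage, the hydraulic relay rupture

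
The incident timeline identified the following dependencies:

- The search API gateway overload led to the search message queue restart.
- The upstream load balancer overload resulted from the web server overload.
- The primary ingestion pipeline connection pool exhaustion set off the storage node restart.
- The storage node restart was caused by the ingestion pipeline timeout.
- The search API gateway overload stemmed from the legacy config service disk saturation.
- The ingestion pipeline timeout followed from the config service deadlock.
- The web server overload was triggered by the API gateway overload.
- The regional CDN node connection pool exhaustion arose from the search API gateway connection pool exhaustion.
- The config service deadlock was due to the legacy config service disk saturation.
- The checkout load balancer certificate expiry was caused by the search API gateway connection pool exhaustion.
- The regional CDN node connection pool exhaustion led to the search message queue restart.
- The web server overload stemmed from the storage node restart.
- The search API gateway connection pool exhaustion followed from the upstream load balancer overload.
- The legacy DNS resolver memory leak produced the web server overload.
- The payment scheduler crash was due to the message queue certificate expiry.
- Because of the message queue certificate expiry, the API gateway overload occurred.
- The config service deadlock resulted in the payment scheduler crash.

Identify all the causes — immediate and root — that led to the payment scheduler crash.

the config service deadlock, the legacy config service disk saturation, the message queue certificate expiry

Immediate causes of the payment scheduler crash: the config service deadlock, the message queue certificate expiry.
Further upstream: the legacy config service disk saturation.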